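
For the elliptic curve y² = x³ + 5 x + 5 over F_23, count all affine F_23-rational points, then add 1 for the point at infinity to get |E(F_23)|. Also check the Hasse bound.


Affine points = {(2, 0), (3, 1), (3, 22), (13, 6), (13, 17), (14, 6), (14, 17), (16, 8), (16, 15), (17, 9), (17, 14), (18, 4), (18, 19), (19, 6), (19, 17), (20, 3), (20, 20)}; affine count = 17; |E(F_23)| = 18.

Discriminant check: Δ ∝ 4a³ + 27b² = 4·5³ + 27·5² = 4·125 + 27·25 ≡ 2 (mod 23). Nonzero ⇒ E is nonsingular.
For each x ∈ F_23, compute rhs = x³ + 5·x + 5 mod 23, then count y ∈ F_23 with y² ≡ rhs.
  x = 0: rhs = 5, matching y values: none (0 points).
  x = 1: rhs = 11, matching y values: none (0 points).
  x = 2: rhs = 0, matching y values: 0 (1 points).
  x = 3: rhs = 1, matching y values: 1, 22 (2 points).
  x = 4: rhs = 20, matching y values: none (0 points).
  x = 5: rhs = 17, matching y values: none (0 points).
  x = 6: rhs = 21, matching y values: none (0 points).
  x = 7: rhs = 15, matching y values: none (0 points).
  x = 8: rhs = 5, matching y values: none (0 points).
  x = 9: rhs = 20, matching y values: none (0 points).
  x = 10: rhs = 20, matching y values: none (0 points).
  x = 11: rhs = 11, matching y values: none (0 points).
  x = 12: rhs = 22, matching y values: none (0 points).
  x = 13: rhs = 13, matching y values: 6, 17 (2 points).
  x = 14: rhs = 13, matching y values: 6, 17 (2 points).
  x = 15: rhs = 5, matching y values: none (0 points).
  x = 16: rhs = 18, matching y values: 8, 15 (2 points).
  x = 17: rhs = 12, matching y values: 9, 14 (2 points).
  x = 18: rhs = 16, matching y values: 4, 19 (2 points).
  x = 19: rhs = 13, matching y values: 6, 17 (2 points).
  x = 20: rhs = 9, matching y values: 3, 20 (2 points).
  x = 21: rhs = 10, matching y values: none (0 points).
  x = 22: rhs = 22, matching y values: none (0 points).
Total affine count: 17.
Full point count |E(F_23)| = 17 + 1 = 18.
Hasse bound: |18 − (23+1)| = |-6| = 6 ≤ 2√23 ≈ 9.5917 ✓.


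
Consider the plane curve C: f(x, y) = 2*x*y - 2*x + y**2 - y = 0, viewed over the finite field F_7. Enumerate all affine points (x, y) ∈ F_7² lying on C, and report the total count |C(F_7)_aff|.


Affine F_7-points: {(0, 0), (0, 1), (1, 1), (1, 5), (2, 1), (2, 3), (3, 1), (4, 1), (4, 6), (5, 1), (5, 4), (6, 1), (6, 2)}; count = 13.

For each of the 49 pairs (x, y) ∈ F_7², evaluate f(x, y) mod 7. Record the zeros.
  x = 0: [0↦0, 1↦0, 2↦2, 3↦6, 4↦5, 5↦6, 6↦2]  zeros at y ∈ {0, 1}
  x = 1: [0↦5, 1↦0, 2↦4, 3↦3, 4↦4, 5↦0, 6↦5]  zeros at y ∈ {1, 5}
  x = 2: [0↦3, 1↦0, 2↦6, 3↦0, 4↦3, 5↦1, 6↦1]  zeros at y ∈ {1, 3}
  x = 3: [0↦1, 1↦0, 2↦1, 3↦4, 4↦2, 5↦2, 6↦4]  zeros at y ∈ {1}
  x = 4: [0↦6, 1↦0, 2↦3, 3↦1, 4↦1, 5↦3, 6↦0]  zeros at y ∈ {1, 6}
  x = 5: [0↦4, 1↦0, 2↦5, 3↦5, 4↦0, 5↦4, 6↦3]  zeros at y ∈ {1, 4}
  x = 6: [0↦2, 1↦0, 2↦0, 3↦2, 4↦6, 5↦5, 6↦6]  zeros at y ∈ {1, 2}
Collecting zeros: affine points = {(0, 0), (0, 1), (1, 1), (1, 5), (2, 1), (2, 3), (3, 1), (4, 1), (4, 6), (5, 1), (5, 4), (6, 1), (6, 2)}.
Total count |C(F_7)_aff| = 13.


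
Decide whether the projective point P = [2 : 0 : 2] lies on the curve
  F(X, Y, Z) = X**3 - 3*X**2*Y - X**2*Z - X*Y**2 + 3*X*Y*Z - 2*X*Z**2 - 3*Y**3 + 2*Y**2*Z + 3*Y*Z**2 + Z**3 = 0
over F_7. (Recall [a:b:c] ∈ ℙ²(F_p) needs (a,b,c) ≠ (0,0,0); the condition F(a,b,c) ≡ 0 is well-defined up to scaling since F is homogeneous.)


F(2,0,2) ≡ 6 (mod 7); P is NOT on the curve.

Evaluate F(2, 0, 2) term-by-term (mod 7).
  X**3 ↦ 1·8·1·1 = 8
  -3*X**2*Y ↦ -3·4·0·1 = 0
  -X**2*Z ↦ -1·4·1·2 = -8
  -X*Y**2 ↦ -1·2·0·1 = 0
  3*X*Y*Z ↦ 3·2·0·2 = 0
  -2*X*Z**2 ↦ -2·2·1·4 = -16
  -3*Y**3 ↦ -3·1·0·1 = 0
  2*Y**2*Z ↦ 2·1·0·2 = 0
  3*Y*Z**2 ↦ 3·1·0·4 = 0
  Z**3 ↦ 1·1·1·8 = 8
Sum: F(2, 0, 2) = (8) + (0) + (-8) + (0) + (0) + (-16) + (0) + (0) + (0) + (8) = -8.
Reducing mod 7: -8 ≡ 6 (mod 7).
Since F(a, b, c) ≡ 6 ≠ 0 (mod 7), P does NOT lie on the curve.


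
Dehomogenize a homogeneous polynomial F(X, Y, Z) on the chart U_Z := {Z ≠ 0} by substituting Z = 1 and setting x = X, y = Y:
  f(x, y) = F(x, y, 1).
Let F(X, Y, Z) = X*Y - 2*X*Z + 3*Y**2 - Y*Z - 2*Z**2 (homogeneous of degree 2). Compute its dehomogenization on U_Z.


f(x, y) = x*y - 2*x + 3*y**2 - y - 2

On U_Z we set Z = 1. Each monomial c·X^i·Y^j·Z^k in F becomes c·x^i·y^j·1^k = c·x^i·y^j.
Substituting Z = 1: F(X, Y, 1) = x*y - 2*x + 3*y**2 - y - 2.
Note: deg(f) ≤ deg(F) = 2; strict inequality happens when F is divisible by Z (lost terms).


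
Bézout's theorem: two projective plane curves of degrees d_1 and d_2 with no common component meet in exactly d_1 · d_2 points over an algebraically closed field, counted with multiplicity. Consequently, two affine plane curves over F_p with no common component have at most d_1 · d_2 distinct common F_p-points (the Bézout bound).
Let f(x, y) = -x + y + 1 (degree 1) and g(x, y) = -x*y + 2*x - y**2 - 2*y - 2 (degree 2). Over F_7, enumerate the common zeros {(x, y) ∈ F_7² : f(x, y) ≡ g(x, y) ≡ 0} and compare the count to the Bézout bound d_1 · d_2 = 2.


Common zeros: {(1, 0), (4, 3)}; count = 2; Bézout bound = 2.

deg(f) = 1, deg(g) = 2, so Bézout bound = 2.
Scan x ∈ F_7. For each x, list the y ∈ F_7 with f(x, y) ≡ 0 and those with g(x, y) ≡ 0 (mod 7); the common zeros in that column are the intersection.
  x = 0: f ≡ 0 at y ∈ {6}; g ≡ 0 at y ∈ ∅; common: ∅.
  x = 1: f ≡ 0 at y ∈ {0}; g ≡ 0 at y ∈ {0, 4}; common: {0}.
  x = 2: f ≡ 0 at y ∈ {1}; g ≡ 0 at y ∈ ∅; common: ∅.
  x = 3: f ≡ 0 at y ∈ {2}; g ≡ 0 at y ∈ ∅; common: ∅.
  x = 4: f ≡ 0 at y ∈ {3}; g ≡ 0 at y ∈ {3, 5}; common: {3}.
  x = 5: f ≡ 0 at y ∈ {4}; g ≡ 0 at y ∈ {1, 6}; common: ∅.
  x = 6: f ≡ 0 at y ∈ {5}; g ≡ 0 at y ∈ ∅; common: ∅.
Collecting: common zeros = {(1, 0), (4, 3)}, so the count is 2.
Comparison with the Bézout bound: 2 ≤ 2 = deg(f)·deg(g), as expected for curves with no common component (the bound is attained).


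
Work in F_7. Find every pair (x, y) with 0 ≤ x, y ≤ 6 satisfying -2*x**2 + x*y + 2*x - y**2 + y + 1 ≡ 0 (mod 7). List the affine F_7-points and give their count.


Affine F_7-points: {(1, 4), (1, 5), (2, 4), (2, 6), (3, 2), (6, 2), (6, 5)}; count = 7.

For each of the 49 pairs (x, y) ∈ F_7², evaluate f(x, y) mod 7. Record the zeros.
  x = 0: [0↦1, 1↦1, 2↦6, 3↦2, 4↦3, 5↦2, 6↦6]  zeros at y ∈ ∅
  x = 1: [0↦1, 1↦2, 2↦1, 3↦5, 4↦0, 5↦0, 6↦5]  zeros at y ∈ {4, 5}
  x = 2: [0↦4, 1↦6, 2↦6, 3↦4, 4↦0, 5↦1, 6↦0]  zeros at y ∈ {4, 6}
  x = 3: [0↦3, 1↦6, 2↦0, 3↦6, 4↦3, 5↦5, 6↦5]  zeros at y ∈ {2}
  x = 4: [0↦5, 1↦2, 2↦4, 3↦4, 4↦2, 5↦5, 6↦6]  zeros at y ∈ ∅
  x = 5: [0↦3, 1↦1, 2↦4, 3↦5, 4↦4, 5↦1, 6↦3]  zeros at y ∈ ∅
  x = 6: [0↦4, 1↦3, 2↦0, 3↦2, 4↦2, 5↦0, 6↦3]  zeros at y ∈ {2, 5}
Collecting zeros: affine points = {(1, 4), (1, 5), (2, 4), (2, 6), (3, 2), (6, 2), (6, 5)}.
Total count |C(F_7)_aff| = 7.


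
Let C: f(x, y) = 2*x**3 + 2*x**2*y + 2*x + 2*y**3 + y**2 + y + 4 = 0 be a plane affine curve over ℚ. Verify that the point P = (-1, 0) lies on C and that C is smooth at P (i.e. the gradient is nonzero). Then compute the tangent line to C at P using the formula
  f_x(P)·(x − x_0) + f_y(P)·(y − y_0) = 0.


Tangent line at P: 8*x + 3*y + 8 = 0.

Step 1: f(-1, 0) = 0, so P lies on C.
Step 2: partial derivatives
  f_x(x, y) = 6*x**2 + 4*x*y + 2, f_y(x, y) = 2*x**2 + 6*y**2 + 2*y + 1.
  f_x(P) = 8, f_y(P) = 3 (gradient nonzero, so P is smooth).
Step 3: tangent line at P: 8·(x − -1) + 3·(y − 0) = 0.
Expanding: 8*x + 3*y + 8 = 0.


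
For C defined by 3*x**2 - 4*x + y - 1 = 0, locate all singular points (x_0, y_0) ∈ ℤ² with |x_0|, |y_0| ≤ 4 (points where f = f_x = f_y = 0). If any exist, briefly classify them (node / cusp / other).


No singular points in the scanned grid; C is smooth there.

Compute partial derivatives:
  f_x = 6*x - 4.
  f_y = 1.
f_y = 1 is a nonzero constant, so f_y never vanishes: no point (x, y) can satisfy f = f_x = f_y = 0. In particular no (x, y) ∈ {−4, ..., 4}² is singular; the curve is smooth.


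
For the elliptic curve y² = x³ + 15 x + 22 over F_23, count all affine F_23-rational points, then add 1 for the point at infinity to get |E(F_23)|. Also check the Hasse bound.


Affine points = {(3, 5), (3, 18), (4, 10), (4, 13), (6, 11), (6, 12), (9, 9), (9, 14), (11, 0), (14, 3), (14, 20), (18, 11), (18, 12), (19, 6), (19, 17), (22, 11), (22, 12)}; affine count = 17; |E(F_23)| = 18.

Discriminant check: Δ ∝ 4a³ + 27b² = 4·15³ + 27·22² = 4·3375 + 27·484 ≡ 3 (mod 23). Nonzero ⇒ E is nonsingular.
For each x ∈ F_23, compute rhs = x³ + 15·x + 22 mod 23, then count y ∈ F_23 with y² ≡ rhs.
  x = 0: rhs = 22, matching y values: none (0 points).
  x = 1: rhs = 15, matching y values: none (0 points).
  x = 2: rhs = 14, matching y values: none (0 points).
  x = 3: rhs = 2, matching y values: 5, 18 (2 points).
  x = 4: rhs = 8, matching y values: 10, 13 (2 points).
  x = 5: rhs = 15, matching y values: none (0 points).
  x = 6: rhs = 6, matching y values: 11, 12 (2 points).
  x = 7: rhs = 10, matching y values: none (0 points).
  x = 8: rhs = 10, matching y values: none (0 points).
  x = 9: rhs = 12, matching y values: 9, 14 (2 points).
  x = 10: rhs = 22, matching y values: none (0 points).
  x = 11: rhs = 0, matching y values: 0 (1 points).
  x = 12: rhs = 21, matching y values: none (0 points).
  x = 13: rhs = 22, matching y values: none (0 points).
  x = 14: rhs = 9, matching y values: 3, 20 (2 points).
  x = 15: rhs = 11, matching y values: none (0 points).
  x = 16: rhs = 11, matching y values: none (0 points).
  x = 17: rhs = 15, matching y values: none (0 points).
  x = 18: rhs = 6, matching y values: 11, 12 (2 points).
  x = 19: rhs = 13, matching y values: 6, 17 (2 points).
  x = 20: rhs = 19, matching y values: none (0 points).
  x = 21: rhs = 7, matching y values: none (0 points).
  x = 22: rhs = 6, matching y values: 11, 12 (2 points).
Total affine count: 17.
Full point count |E(F_23)| = 17 + 1 = 18.
Hasse bound: |18 − (23+1)| = |-6| = 6 ≤ 2√23 ≈ 9.5917 ✓.


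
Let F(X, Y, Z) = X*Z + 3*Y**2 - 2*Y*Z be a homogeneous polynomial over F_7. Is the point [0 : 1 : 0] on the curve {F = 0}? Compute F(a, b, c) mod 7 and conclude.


F(0,1,0) ≡ 3 (mod 7); P is NOT on the curve.

Evaluate F(0, 1, 0) term-by-term (mod 7).
  X*Z ↦ 1·0·1·0 = 0
  3*Y**2 ↦ 3·1·1·1 = 3
  -2*Y*Z ↦ -2·1·1·0 = 0
Sum: F(0, 1, 0) = (0) + (3) + (0) = 3.
Reducing mod 7: 3 ≡ 3 (mod 7).
Since F(a, b, c) ≡ 3 ≠ 0 (mod 7), P does NOT lie on the curve.


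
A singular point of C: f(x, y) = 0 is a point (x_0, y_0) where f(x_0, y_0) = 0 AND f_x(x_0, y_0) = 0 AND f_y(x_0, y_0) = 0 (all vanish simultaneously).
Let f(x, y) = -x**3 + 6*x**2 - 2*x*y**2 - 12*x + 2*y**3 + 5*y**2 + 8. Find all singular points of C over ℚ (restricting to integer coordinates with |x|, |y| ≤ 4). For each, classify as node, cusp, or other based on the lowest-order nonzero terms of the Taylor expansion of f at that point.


Singular points: {(2, 0)}; classification: cusp.

Compute partial derivatives:
  f_x = -3*x**2 + 12*x - 2*y**2 - 12.
  f_y = -4*x*y + 6*y**2 + 10*y.
Scan x_0 ∈ {−4, ..., 4}. For each x_0, f_y(x_0, y) is a polynomial in y; find its integer roots y ∈ {−4, ..., 4}, then test f_x and f at those candidates.
  x = -4: f_y(-4, y) = 6*y**2 + 26*y; vanishes at y ∈ {0}. (-4, 0): f_x = -108 ≠ 0.
  x = -3: f_y(-3, y) = 6*y**2 + 22*y; vanishes at y ∈ {0}. (-3, 0): f_x = -75 ≠ 0.
  x = -2: f_y(-2, y) = 6*y**2 + 18*y; vanishes at y ∈ {-3, 0}. (-2, -3): f_x = -66 ≠ 0; (-2, 0): f_x = -48 ≠ 0.
  x = -1: f_y(-1, y) = 6*y**2 + 14*y; vanishes at y ∈ {0}. (-1, 0): f_x = -27 ≠ 0.
  x = 0: f_y(0, y) = 6*y**2 + 10*y; vanishes at y ∈ {0}. (0, 0): f_x = -12 ≠ 0.
  x = 1: f_y(1, y) = 6*y**2 + 6*y; vanishes at y ∈ {-1, 0}. (1, -1): f_x = -5 ≠ 0; (1, 0): f_x = -3 ≠ 0.
  x = 2: f_y(2, y) = 6*y**2 + 2*y; vanishes at y ∈ {0}. (2, 0): f_x = 0, f = 0 — SINGULAR.
  x = 3: f_y(3, y) = 6*y**2 - 2*y; vanishes at y ∈ {0}. (3, 0): f_x = -3 ≠ 0.
  x = 4: f_y(4, y) = 6*y**2 - 6*y; vanishes at y ∈ {0, 1}. (4, 0): f_x = -12 ≠ 0; (4, 1): f_x = -14 ≠ 0.
Only singular point on the grid: (2, 0).
Classify: substitute x = 2 + u, y = 0 + v and expand: f = -u**3 - 2*u*v**2 + 2*v**3 + v**2.
No constant or linear terms (consistent with a singular point). Quadratic part: v**2. Cubic part: -u**3 - 2*u*v**2 + 2*v**3.
The quadratic part v**2 is a perfect square, so there is a single (double) tangent line v = 0, i.e. y = 0. Restricting the cubic part to that line (v = 0) leaves -u**3 ≠ 0, so f is not divisible by v and the branch is v² ≈ u**3 to lowest order — this is a cusp.
Classification: cusp.


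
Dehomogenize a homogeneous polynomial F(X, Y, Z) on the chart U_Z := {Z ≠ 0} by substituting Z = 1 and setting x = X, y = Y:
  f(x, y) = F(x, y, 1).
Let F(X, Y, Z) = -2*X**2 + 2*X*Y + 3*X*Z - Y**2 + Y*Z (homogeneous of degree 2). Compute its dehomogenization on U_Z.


f(x, y) = -2*x**2 + 2*x*y + 3*x - y**2 + y

On U_Z we set Z = 1. Each monomial c·X^i·Y^j·Z^k in F becomes c·x^i·y^j·1^k = c·x^i·y^j.
Substituting Z = 1: F(X, Y, 1) = -2*x**2 + 2*x*y + 3*x - y**2 + y.
Note: deg(f) ≤ deg(F) = 2; strict inequality happens when F is divisible by Z (lost terms).


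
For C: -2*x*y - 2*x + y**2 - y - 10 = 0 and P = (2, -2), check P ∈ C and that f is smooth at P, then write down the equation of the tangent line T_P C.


Tangent line at P: 2*x - 9*y - 22 = 0.

Step 1: f(2, -2) = 0, so P lies on C.
Step 2: partial derivatives
  f_x(x, y) = -2*y - 2, f_y(x, y) = -2*x + 2*y - 1.
  f_x(P) = 2, f_y(P) = -9 (gradient nonzero, so P is smooth).
Step 3: tangent line at P: 2·(x − 2) + -9·(y − -2) = 0.
Expanding: 2*x - 9*y - 22 = 0.


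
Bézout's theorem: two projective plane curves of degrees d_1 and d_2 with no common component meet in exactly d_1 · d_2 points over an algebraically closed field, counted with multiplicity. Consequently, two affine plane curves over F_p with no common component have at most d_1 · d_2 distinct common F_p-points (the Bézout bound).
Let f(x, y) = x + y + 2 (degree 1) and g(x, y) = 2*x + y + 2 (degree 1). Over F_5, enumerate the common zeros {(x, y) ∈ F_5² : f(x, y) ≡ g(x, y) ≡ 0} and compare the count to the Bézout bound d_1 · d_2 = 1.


Common zeros: {(0, 3)}; count = 1; Bézout bound = 1.

deg(f) = 1, deg(g) = 1, so Bézout bound = 1.
Scan x ∈ F_5. For each x, list the y ∈ F_5 with f(x, y) ≡ 0 and those with g(x, y) ≡ 0 (mod 5); the common zeros in that column are the intersection.
  x = 0: f ≡ 0 at y ∈ {3}; g ≡ 0 at y ∈ {3}; common: {3}.
  x = 1: f ≡ 0 at y ∈ {2}; g ≡ 0 at y ∈ {1}; common: ∅.
  x = 2: f ≡ 0 at y ∈ {1}; g ≡ 0 at y ∈ {4}; common: ∅.
  x = 3: f ≡ 0 at y ∈ {0}; g ≡ 0 at y ∈ {2}; common: ∅.
  x = 4: f ≡ 0 at y ∈ {4}; g ≡ 0 at y ∈ {0}; common: ∅.
Collecting: common zeros = {(0, 3)}, so the count is 1.
Comparison with the Bézout bound: 1 ≤ 1 = deg(f)·deg(g), as expected for curves with no common component (the bound is attained).


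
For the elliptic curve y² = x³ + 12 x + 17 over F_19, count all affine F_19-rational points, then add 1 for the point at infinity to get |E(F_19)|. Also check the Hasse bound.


Affine points = {(0, 6), (0, 13), (1, 7), (1, 12), (2, 7), (2, 12), (3, 2), (3, 17), (6, 1), (6, 18), (7, 8), (7, 11), (8, 6), (8, 13), (10, 4), (10, 15), (11, 6), (11, 13), (15, 0), (16, 7), (16, 12), (17, 2), (17, 17), (18, 2), (18, 17)}; affine count = 25; |E(F_19)| = 26.

Discriminant check: Δ ∝ 4a³ + 27b² = 4·12³ + 27·17² = 4·1728 + 27·289 ≡ 9 (mod 19). Nonzero ⇒ E is nonsingular.
For each x ∈ F_19, compute rhs = x³ + 12·x + 17 mod 19, then count y ∈ F_19 with y² ≡ rhs.
  x = 0: rhs = 17, matching y values: 6, 13 (2 points).
  x = 1: rhs = 11, matching y values: 7, 12 (2 points).
  x = 2: rhs = 11, matching y values: 7, 12 (2 points).
  x = 3: rhs = 4, matching y values: 2, 17 (2 points).
  x = 4: rhs = 15, matching y values: none (0 points).
  x = 5: rhs = 12, matching y values: none (0 points).
  x = 6: rhs = 1, matching y values: 1, 18 (2 points).
  x = 7: rhs = 7, matching y values: 8, 11 (2 points).
  x = 8: rhs = 17, matching y values: 6, 13 (2 points).
  x = 9: rhs = 18, matching y values: none (0 points).
  x = 10: rhs = 16, matching y values: 4, 15 (2 points).
  x = 11: rhs = 17, matching y values: 6, 13 (2 points).
  x = 12: rhs = 8, matching y values: none (0 points).
  x = 13: rhs = 14, matching y values: none (0 points).
  x = 14: rhs = 3, matching y values: none (0 points).
  x = 15: rhs = 0, matching y values: 0 (1 points).
  x = 16: rhs = 11, matching y values: 7, 12 (2 points).
  x = 17: rhs = 4, matching y values: 2, 17 (2 points).
  x = 18: rhs = 4, matching y values: 2, 17 (2 points).
Total affine count: 25.
Full point count |E(F_19)| = 25 + 1 = 26.
Hasse bound: |26 − (19+1)| = |6| = 6 ≤ 2√19 ≈ 8.7178 ✓.


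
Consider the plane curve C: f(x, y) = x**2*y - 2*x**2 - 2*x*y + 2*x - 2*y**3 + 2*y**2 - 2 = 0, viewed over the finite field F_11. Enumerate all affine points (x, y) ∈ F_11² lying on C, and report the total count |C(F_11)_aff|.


Affine F_11-points: {(0, 9), (2, 7), (2, 8), (3, 1), (4, 8), (5, 3), (6, 2), (7, 7), (7, 9), (8, 1), (10, 3)}; count = 11.

For each of the 121 pairs (x, y) ∈ F_11², evaluate f(x, y) mod 11. Record the zeros.
  x = 0: [0↦9, 1↦9, 2↦1, 3↦6, 4↦1, 5↦7, 6↦1, 7↦4, 8↦4, 9↦0, 10↦2]  zeros at y ∈ {9}
  x = 1: [0↦9, 1↦8, 2↦10, 3↦3, 4↦8, 5↦2, 6↦6, 7↦8, 8↦7, 9↦2, 10↦3]  zeros at y ∈ ∅
  x = 2: [0↦5, 1↦5, 2↦8, 3↦2, 4↦8, 5↦3, 6↦8, 7↦0, 8↦0, 9↦7, 10↦9]  zeros at y ∈ {7, 8}
  x = 3: [0↦8, 1↦0, 2↦6, 3↦3, 4↦1, 5↦10, 6↦7, 7↦2, 8↦5, 9↦4, 10↦9]  zeros at y ∈ {1}
  x = 4: [0↦7, 1↦4, 2↦4, 3↦6, 4↦9, 5↦1, 6↦3, 7↦3, 8↦0, 9↦4, 10↦3]  zeros at y ∈ {8}
  x = 5: [0↦2, 1↦6, 2↦2, 3↦0, 4↦10, 5↦9, 6↦7, 7↦3, 8↦7, 9↦7, 10↦2]  zeros at y ∈ {3}
  x = 6: [0↦4, 1↦6, 2↦0, 3↦7, 4↦4, 5↦1, 6↦8, 7↦2, 8↦4, 9↦2, 10↦6]  zeros at y ∈ {2}
  x = 7: [0↦2, 1↦4, 2↦9, 3↦5, 4↦2, 5↦10, 6↦6, 7↦0, 8↦2, 9↦0, 10↦4]  zeros at y ∈ {7, 9}
  x = 8: [0↦7, 1↦0, 2↦7, 3↦5, 4↦4, 5↦3, 6↦1, 7↦8, 8↦1, 9↦1, 10↦7]  zeros at y ∈ {1}
  x = 9: [0↦8, 1↦5, 2↦5, 3↦7, 4↦10, 5↦2, 6↦4, 7↦4, 8↦1, 9↦5, 10↦4]  zeros at y ∈ ∅
  x = 10: [0↦5, 1↦8, 2↦3, 3↦0, 4↦9, 5↦7, 6↦4, 7↦10, 8↦2, 9↦1, 10↦6]  zeros at y ∈ {3}
Collecting zeros: affine points = {(0, 9), (2, 7), (2, 8), (3, 1), (4, 8), (5, 3), (6, 2), (7, 7), (7, 9), (8, 1), (10, 3)}.
Total count |C(F_11)_aff| = 11.


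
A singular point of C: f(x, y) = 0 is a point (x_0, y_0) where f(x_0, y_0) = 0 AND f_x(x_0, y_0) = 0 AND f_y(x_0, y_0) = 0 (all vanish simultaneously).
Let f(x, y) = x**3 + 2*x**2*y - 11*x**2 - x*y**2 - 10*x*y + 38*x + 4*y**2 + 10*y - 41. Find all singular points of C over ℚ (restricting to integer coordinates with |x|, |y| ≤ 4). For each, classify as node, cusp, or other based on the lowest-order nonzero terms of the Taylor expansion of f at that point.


Singular points: {(3, 1)}; classification: cusp.

Compute partial derivatives:
  f_x = 3*x**2 + 4*x*y - 22*x - y**2 - 10*y + 38.
  f_y = 2*x**2 - 2*x*y - 10*x + 8*y + 10.
Scan x_0 ∈ {−4, ..., 4}. For each x_0, f_y(x_0, y) is a polynomial in y; find its integer roots y ∈ {−4, ..., 4}, then test f_x and f at those candidates.
  x = -4: f_y(-4, y) = 16*y + 82; no integer root y with |y| ≤ 4.
  x = -3: f_y(-3, y) = 14*y + 58; no integer root y with |y| ≤ 4.
  x = -2: f_y(-2, y) = 12*y + 38; no integer root y with |y| ≤ 4.
  x = -1: f_y(-1, y) = 10*y + 22; no integer root y with |y| ≤ 4.
  x = 0: f_y(0, y) = 8*y + 10; no integer root y with |y| ≤ 4.
  x = 1: f_y(1, y) = 6*y + 2; no integer root y with |y| ≤ 4.
  x = 2: f_y(2, y) = 4*y - 2; no integer root y with |y| ≤ 4.
  x = 3: f_y(3, y) = 2*y - 2; vanishes at y ∈ {1}. (3, 1): f_x = 0, f = 0 — SINGULAR.
  x = 4: f_y(4, y) = 2; no integer root y with |y| ≤ 4.
Only singular point on the grid: (3, 1).
Classify: substitute x = 3 + u, y = 1 + v and expand: f = u**3 + 2*u**2*v - u*v**2 + v**2.
No constant or linear terms (consistent with a singular point). Quadratic part: v**2. Cubic part: u**3 + 2*u**2*v - u*v**2.
The quadratic part v**2 is a perfect square, so there is a single (double) tangent line v = 0, i.e. y = 1. Restricting the cubic part to that line (v = 0) leaves u**3 ≠ 0, so f is not divisible by v and the branch is v² ≈ -u**3 to lowest order — this is a cusp.
Classification: cusp.


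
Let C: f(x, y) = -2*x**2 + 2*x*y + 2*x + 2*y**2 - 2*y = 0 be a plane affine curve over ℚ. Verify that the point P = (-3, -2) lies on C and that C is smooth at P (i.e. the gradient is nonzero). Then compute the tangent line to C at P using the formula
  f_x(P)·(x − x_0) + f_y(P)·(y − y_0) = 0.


Tangent line at P: 10*x - 16*y - 2 = 0.

Step 1: f(-3, -2) = 0, so P lies on C.
Step 2: partial derivatives
  f_x(x, y) = -4*x + 2*y + 2, f_y(x, y) = 2*x + 4*y - 2.
  f_x(P) = 10, f_y(P) = -16 (gradient nonzero, so P is smooth).
Step 3: tangent line at P: 10·(x − -3) + -16·(y − -2) = 0.
Expanding: 10*x - 16*y - 2 = 0.


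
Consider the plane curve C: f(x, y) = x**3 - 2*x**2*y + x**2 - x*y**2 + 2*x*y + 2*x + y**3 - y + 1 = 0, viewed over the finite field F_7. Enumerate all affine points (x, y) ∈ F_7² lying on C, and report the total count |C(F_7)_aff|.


Affine F_7-points: {(0, 2), (1, 2), (1, 4), (2, 2), (3, 1), (3, 4), (3, 5), (5, 0), (5, 6)}; count = 9.

For each of the 49 pairs (x, y) ∈ F_7², evaluate f(x, y) mod 7. Record the zeros.
  x = 0: [0↦1, 1↦1, 2↦0, 3↦4, 4↦5, 5↦2, 6↦1]  zeros at y ∈ {2}
  x = 1: [0↦5, 1↦4, 2↦0, 3↦6, 4↦0, 5↦2, 6↦4]  zeros at y ∈ {2, 4}
  x = 2: [0↦3, 1↦4, 2↦0, 3↦4, 4↦1, 5↦4, 6↦5]  zeros at y ∈ {2}
  x = 3: [0↦1, 1↦0, 2↦6, 3↦4, 4↦0, 5↦0, 6↦3]  zeros at y ∈ {1, 4, 5}
  x = 4: [0↦5, 1↦5, 2↦3, 3↦5, 4↦3, 5↦3, 6↦4]  zeros at y ∈ ∅
  x = 5: [0↦0, 1↦4, 2↦4, 3↦6, 4↦2, 5↦5, 6↦0]  zeros at y ∈ {0, 6}
  x = 6: [0↦6, 1↦3, 2↦1, 3↦6, 4↦3, 5↦5, 6↦4]  zeros at y ∈ ∅
Collecting zeros: affine points = {(0, 2), (1, 2), (1, 4), (2, 2), (3, 1), (3, 4), (3, 5), (5, 0), (5, 6)}.
Total count |C(F_7)_aff| = 9.


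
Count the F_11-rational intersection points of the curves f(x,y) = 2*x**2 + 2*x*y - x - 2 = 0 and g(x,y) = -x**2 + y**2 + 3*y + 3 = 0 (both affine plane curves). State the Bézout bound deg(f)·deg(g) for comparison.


Common zeros: ∅; count = 0; Bézout bound = 4.

deg(f) = 2, deg(g) = 2, so Bézout bound = 4.
Scan x ∈ F_11. For each x, list the y ∈ F_11 with f(x, y) ≡ 0 and those with g(x, y) ≡ 0 (mod 11); the common zeros in that column are the intersection.
  x = 0: f ≡ 0 at y ∈ ∅; g ≡ 0 at y ∈ ∅; common: ∅.
  x = 1: f ≡ 0 at y ∈ {6}; g ≡ 0 at y ∈ {9, 10}; common: ∅.
  x = 2: f ≡ 0 at y ∈ {10}; g ≡ 0 at y ∈ ∅; common: ∅.
  x = 3: f ≡ 0 at y ∈ {7}; g ≡ 0 at y ∈ {4}; common: ∅.
  x = 4: f ≡ 0 at y ∈ {5}; g ≡ 0 at y ∈ ∅; common: ∅.
  x = 5: f ≡ 0 at y ∈ {10}; g ≡ 0 at y ∈ {0, 8}; common: ∅.
  x = 6: f ≡ 0 at y ∈ {2}; g ≡ 0 at y ∈ {0, 8}; common: ∅.
  x = 7: f ≡ 0 at y ∈ {7}; g ≡ 0 at y ∈ ∅; common: ∅.
  x = 8: f ≡ 0 at y ∈ {5}; g ≡ 0 at y ∈ {4}; common: ∅.
  x = 9: f ≡ 0 at y ∈ {2}; g ≡ 0 at y ∈ ∅; common: ∅.
  x = 10: f ≡ 0 at y ∈ {6}; g ≡ 0 at y ∈ {9, 10}; common: ∅.
Collecting: common zeros = ∅, so the count is 0.
Comparison with the Bézout bound: 0 ≤ 4 = deg(f)·deg(g), as expected for curves with no common component (the affine F_11-count falls short of the bound because intersections may lie at infinity, over extension fields, or carry multiplicity).


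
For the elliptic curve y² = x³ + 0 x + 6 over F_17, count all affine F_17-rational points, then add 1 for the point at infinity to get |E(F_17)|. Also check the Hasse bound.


Affine points = {(3, 4), (3, 13), (4, 6), (4, 11), (6, 1), (6, 16), (7, 3), (7, 14), (8, 5), (8, 12), (9, 2), (9, 15), (12, 0), (14, 8), (14, 9), (15, 7), (15, 10)}; affine count = 17; |E(F_17)| = 18.

Discriminant check: Δ ∝ 4a³ + 27b² = 4·0³ + 27·6² = 4·0 + 27·36 ≡ 3 (mod 17). Nonzero ⇒ E is nonsingular.
For each x ∈ F_17, compute rhs = x³ + 0·x + 6 mod 17, then count y ∈ F_17 with y² ≡ rhs.
  x = 0: rhs = 6, matching y values: none (0 points).
  x = 1: rhs = 7, matching y values: none (0 points).
  x = 2: rhs = 14, matching y values: none (0 points).
  x = 3: rhs = 16, matching y values: 4, 13 (2 points).
  x = 4: rhs = 2, matching y values: 6, 11 (2 points).
  x = 5: rhs = 12, matching y values: none (0 points).
  x = 6: rhs = 1, matching y values: 1, 16 (2 points).
  x = 7: rhs = 9, matching y values: 3, 14 (2 points).
  x = 8: rhs = 8, matching y values: 5, 12 (2 points).
  x = 9: rhs = 4, matching y values: 2, 15 (2 points).
  x = 10: rhs = 3, matching y values: none (0 points).
  x = 11: rhs = 11, matching y values: none (0 points).
  x = 12: rhs = 0, matching y values: 0 (1 points).
  x = 13: rhs = 10, matching y values: none (0 points).
  x = 14: rhs = 13, matching y values: 8, 9 (2 points).
  x = 15: rhs = 15, matching y values: 7, 10 (2 points).
  x = 16: rhs = 5, matching y values: none (0 points).
Total affine count: 17.
Full point count |E(F_17)| = 17 + 1 = 18.
Hasse bound: |18 − (17+1)| = |0| = 0 ≤ 2√17 ≈ 8.2462 ✓.


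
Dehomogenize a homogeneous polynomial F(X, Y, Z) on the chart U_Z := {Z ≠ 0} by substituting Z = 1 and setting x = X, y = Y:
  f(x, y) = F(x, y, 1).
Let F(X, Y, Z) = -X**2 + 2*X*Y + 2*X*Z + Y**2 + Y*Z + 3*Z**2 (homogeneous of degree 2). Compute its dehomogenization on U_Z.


f(x, y) = -x**2 + 2*x*y + 2*x + y**2 + y + 3

On U_Z we set Z = 1. Each monomial c·X^i·Y^j·Z^k in F becomes c·x^i·y^j·1^k = c·x^i·y^j.
Substituting Z = 1: F(X, Y, 1) = -x**2 + 2*x*y + 2*x + y**2 + y + 3.
Note: deg(f) ≤ deg(F) = 2; strict inequality happens when F is divisible by Z (lost terms).


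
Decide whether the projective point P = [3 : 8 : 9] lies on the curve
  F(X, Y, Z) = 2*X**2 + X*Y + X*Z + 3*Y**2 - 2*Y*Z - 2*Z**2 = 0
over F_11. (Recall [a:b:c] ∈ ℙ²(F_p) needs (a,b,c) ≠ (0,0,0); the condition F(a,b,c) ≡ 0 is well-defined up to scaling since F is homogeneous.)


F(3,8,9) ≡ 10 (mod 11); P is NOT on the curve.

Evaluate F(3, 8, 9) term-by-term (mod 11).
  2*X**2 ↦ 2·9·1·1 = 18
  X*Y ↦ 1·3·8·1 = 24
  X*Z ↦ 1·3·1·9 = 27
  3*Y**2 ↦ 3·1·64·1 = 192
  -2*Y*Z ↦ -2·1·8·9 = -144
  -2*Z**2 ↦ -2·1·1·81 = -162
Sum: F(3, 8, 9) = (18) + (24) + (27) + (192) + (-144) + (-162) = -45.
Reducing mod 11: -45 ≡ 10 (mod 11).
Since F(a, b, c) ≡ 10 ≠ 0 (mod 11), P does NOT lie on the curve.


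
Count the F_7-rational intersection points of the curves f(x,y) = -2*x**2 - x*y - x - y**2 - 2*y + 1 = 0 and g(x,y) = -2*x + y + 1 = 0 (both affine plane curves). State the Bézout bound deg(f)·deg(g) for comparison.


Common zeros: {(3, 5), (4, 0)}; count = 2; Bézout bound = 2.

deg(f) = 2, deg(g) = 1, so Bézout bound = 2.
Scan x ∈ F_7. For each x, list the y ∈ F_7 with f(x, y) ≡ 0 and those with g(x, y) ≡ 0 (mod 7); the common zeros in that column are the intersection.
  x = 0: f ≡ 0 at y ∈ {2, 3}; g ≡ 0 at y ∈ {6}; common: ∅.
  x = 1: f ≡ 0 at y ∈ {5, 6}; g ≡ 0 at y ∈ {1}; common: ∅.
  x = 2: f ≡ 0 at y ∈ {1, 2}; g ≡ 0 at y ∈ {3}; common: ∅.
  x = 3: f ≡ 0 at y ∈ {4, 5}; g ≡ 0 at y ∈ {5}; common: {5}.
  x = 4: f ≡ 0 at y ∈ {0, 1}; g ≡ 0 at y ∈ {0}; common: {0}.
  x = 5: f ≡ 0 at y ∈ {3, 4}; g ≡ 0 at y ∈ {2}; common: ∅.
  x = 6: f ≡ 0 at y ∈ {0, 6}; g ≡ 0 at y ∈ {4}; common: ∅.
Collecting: common zeros = {(3, 5), (4, 0)}, so the count is 2.
Comparison with the Bézout bound: 2 ≤ 2 = deg(f)·deg(g), as expected for curves with no common component (the bound is attained).


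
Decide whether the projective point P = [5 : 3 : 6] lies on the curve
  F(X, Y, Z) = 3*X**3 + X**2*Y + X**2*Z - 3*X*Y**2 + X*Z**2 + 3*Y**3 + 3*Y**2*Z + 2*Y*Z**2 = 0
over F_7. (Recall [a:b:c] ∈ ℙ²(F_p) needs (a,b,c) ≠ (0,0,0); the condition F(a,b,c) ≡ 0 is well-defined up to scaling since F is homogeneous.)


F(5,3,6) ≡ 5 (mod 7); P is NOT on the curve.

Evaluate F(5, 3, 6) term-by-term (mod 7).
  3*X**3 ↦ 3·125·1·1 = 375
  X**2*Y ↦ 1·25·3·1 = 75
  X**2*Z ↦ 1·25·1·6 = 150
  -3*X*Y**2 ↦ -3·5·9·1 = -135
  X*Z**2 ↦ 1·5·1·36 = 180
  3*Y**3 ↦ 3·1·27·1 = 81
  3*Y**2*Z ↦ 3·1·9·6 = 162
  2*Y*Z**2 ↦ 2·1·3·36 = 216
Sum: F(5, 3, 6) = (375) + (75) + (150) + (-135) + (180) + (81) + (162) + (216) = 1104.
Reducing mod 7: 1104 ≡ 5 (mod 7).
Since F(a, b, c) ≡ 5 ≠ 0 (mod 7), P does NOT lie on the curve.


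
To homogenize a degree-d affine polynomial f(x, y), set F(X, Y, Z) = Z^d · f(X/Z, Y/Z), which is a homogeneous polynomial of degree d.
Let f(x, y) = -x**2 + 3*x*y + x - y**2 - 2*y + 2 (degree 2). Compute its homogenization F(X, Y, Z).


F(X, Y, Z) = -X**2 + 3*X*Y + X*Z - Y**2 - 2*Y*Z + 2*Z**2

deg(f) = 2.
Substitute x = X/Z, y = Y/Z into f, then multiply by Z^2.
  monomial -1·x^2·y^0 ↦ -1·X^2·Y^0·Z^0.
  monomial 3·x^1·y^1 ↦ 3·X^1·Y^1·Z^0.
  monomial 1·x^1·y^0 ↦ 1·X^1·Y^0·Z^1.
  monomial -1·x^0·y^2 ↦ -1·X^0·Y^2·Z^0.
  monomial -2·x^0·y^1 ↦ -2·X^0·Y^1·Z^1.
  monomial 2·x^0·y^0 ↦ 2·X^0·Y^0·Z^2.
Collecting: F(X, Y, Z) = -X**2 + 3*X*Y + X*Z - Y**2 - 2*Y*Z + 2*Z**2.


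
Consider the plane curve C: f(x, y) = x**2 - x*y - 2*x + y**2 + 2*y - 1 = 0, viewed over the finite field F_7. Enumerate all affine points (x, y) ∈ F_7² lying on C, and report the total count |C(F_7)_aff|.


Affine F_7-points: {(0, 2), (0, 3), (1, 1), (1, 5), (2, 1), (2, 6), (3, 4), (4, 0), (4, 2), (5, 0), (5, 3), (6, 5), (6, 6)}; count = 13.

For each of the 49 pairs (x, y) ∈ F_7², evaluate f(x, y) mod 7. Record the zeros.
  x = 0: [0↦6, 1↦2, 2↦0, 3↦0, 4↦2, 5↦6, 6↦5]  zeros at y ∈ {2, 3}
  x = 1: [0↦5, 1↦0, 2↦4, 3↦3, 4↦4, 5↦0, 6↦5]  zeros at y ∈ {1, 5}
  x = 2: [0↦6, 1↦0, 2↦3, 3↦1, 4↦1, 5↦3, 6↦0]  zeros at y ∈ {1, 6}
  x = 3: [0↦2, 1↦2, 2↦4, 3↦1, 4↦0, 5↦1, 6↦4]  zeros at y ∈ {4}
  x = 4: [0↦0, 1↦6, 2↦0, 3↦3, 4↦1, 5↦1, 6↦3]  zeros at y ∈ {0, 2}
  x = 5: [0↦0, 1↦5, 2↦5, 3↦0, 4↦4, 5↦3, 6↦4]  zeros at y ∈ {0, 3}
  x = 6: [0↦2, 1↦6, 2↦5, 3↦6, 4↦2, 5↦0, 6↦0]  zeros at y ∈ {5, 6}
Collecting zeros: affine points = {(0, 2), (0, 3), (1, 1), (1, 5), (2, 1), (2, 6), (3, 4), (4, 0), (4, 2), (5, 0), (5, 3), (6, 5), (6, 6)}.
Total count |C(F_7)_aff| = 13.


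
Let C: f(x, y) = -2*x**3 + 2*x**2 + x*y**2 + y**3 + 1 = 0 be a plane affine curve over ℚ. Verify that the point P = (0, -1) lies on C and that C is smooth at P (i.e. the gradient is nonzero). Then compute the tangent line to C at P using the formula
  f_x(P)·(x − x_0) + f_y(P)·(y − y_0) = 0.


Tangent line at P: x + 3*y + 3 = 0.

Step 1: f(0, -1) = 0, so P lies on C.
Step 2: partial derivatives
  f_x(x, y) = -6*x**2 + 4*x + y**2, f_y(x, y) = 2*x*y + 3*y**2.
  f_x(P) = 1, f_y(P) = 3 (gradient nonzero, so P is smooth).
Step 3: tangent line at P: 1·(x − 0) + 3·(y − -1) = 0.
Expanding: x + 3*y + 3 = 0.


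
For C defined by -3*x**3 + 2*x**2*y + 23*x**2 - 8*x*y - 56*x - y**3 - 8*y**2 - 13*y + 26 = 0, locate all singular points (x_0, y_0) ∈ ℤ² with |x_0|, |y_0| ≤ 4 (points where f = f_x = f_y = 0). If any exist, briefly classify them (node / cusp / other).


Singular points: {(2, -3)}; classification: node.

Compute partial derivatives:
  f_x = -9*x**2 + 4*x*y + 46*x - 8*y - 56.
  f_y = 2*x**2 - 8*x - 3*y**2 - 16*y - 13.
Scan x_0 ∈ {−4, ..., 4}. For each x_0, f_y(x_0, y) is a polynomial in y; find its integer roots y ∈ {−4, ..., 4}, then test f_x and f at those candidates.
  x = -4: f_y(-4, y) = -3*y**2 - 16*y + 51; no integer root y with |y| ≤ 4.
  x = -3: f_y(-3, y) = -3*y**2 - 16*y + 29; no integer root y with |y| ≤ 4.
  x = -2: f_y(-2, y) = -3*y**2 - 16*y + 11; no integer root y with |y| ≤ 4.
  x = -1: f_y(-1, y) = -3*y**2 - 16*y - 3; no integer root y with |y| ≤ 4.
  x = 0: f_y(0, y) = -3*y**2 - 16*y - 13; vanishes at y ∈ {-1}. (0, -1): f_x = -48 ≠ 0.
  x = 1: f_y(1, y) = -3*y**2 - 16*y - 19; no integer root y with |y| ≤ 4.
  x = 2: f_y(2, y) = -3*y**2 - 16*y - 21; vanishes at y ∈ {-3}. (2, -3): f_x = 0, f = 0 — SINGULAR.
  x = 3: f_y(3, y) = -3*y**2 - 16*y - 19; no integer root y with |y| ≤ 4.
  x = 4: f_y(4, y) = -3*y**2 - 16*y - 13; vanishes at y ∈ {-1}. (4, -1): f_x = -24 ≠ 0.
Only singular point on the grid: (2, -3).
Classify: substitute x = 2 + u, y = -3 + v and expand: f = -3*u**3 + 2*u**2*v - u**2 - v**3 + v**2.
No constant or linear terms (consistent with a singular point). Quadratic part: -u**2 + v**2. Cubic part: -3*u**3 + 2*u**2*v - v**3.
The quadratic part v**2 - u**2 = (v − u)(v + u) splits into two distinct linear factors, so there are two distinct tangent lines y − -3 = ±(x − 2) — this is a node (ordinary double point).
Classification: node.


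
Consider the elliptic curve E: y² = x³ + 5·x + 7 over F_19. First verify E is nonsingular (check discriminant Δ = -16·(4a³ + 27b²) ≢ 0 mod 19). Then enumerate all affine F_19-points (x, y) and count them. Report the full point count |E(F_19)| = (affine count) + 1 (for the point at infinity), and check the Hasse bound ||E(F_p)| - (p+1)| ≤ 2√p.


Affine points = {(0, 8), (0, 11), (2, 5), (2, 14), (3, 7), (3, 12), (5, 9), (5, 10), (6, 5), (6, 14), (7, 9), (7, 10), (11, 5), (11, 14), (12, 3), (12, 16), (14, 3), (14, 16), (18, 1), (18, 18)}; affine count = 20; |E(F_19)| = 21.

Discriminant check: Δ ∝ 4a³ + 27b² = 4·5³ + 27·7² = 4·125 + 27·49 ≡ 18 (mod 19). Nonzero ⇒ E is nonsingular.
For each x ∈ F_19, compute rhs = x³ + 5·x + 7 mod 19, then count y ∈ F_19 with y² ≡ rhs.
  x = 0: rhs = 7, matching y values: 8, 11 (2 points).
  x = 1: rhs = 13, matching y values: none (0 points).
  x = 2: rhs = 6, matching y values: 5, 14 (2 points).
  x = 3: rhs = 11, matching y values: 7, 12 (2 points).
  x = 4: rhs = 15, matching y values: none (0 points).
  x = 5: rhs = 5, matching y values: 9, 10 (2 points).
  x = 6: rhs = 6, matching y values: 5, 14 (2 points).
  x = 7: rhs = 5, matching y values: 9, 10 (2 points).
  x = 8: rhs = 8, matching y values: none (0 points).
  x = 9: rhs = 2, matching y values: none (0 points).
  x = 10: rhs = 12, matching y values: none (0 points).
  x = 11: rhs = 6, matching y values: 5, 14 (2 points).
  x = 12: rhs = 9, matching y values: 3, 16 (2 points).
  x = 13: rhs = 8, matching y values: none (0 points).
  x = 14: rhs = 9, matching y values: 3, 16 (2 points).
  x = 15: rhs = 18, matching y values: none (0 points).
  x = 16: rhs = 3, matching y values: none (0 points).
  x = 17: rhs = 8, matching y values: none (0 points).
  x = 18: rhs = 1, matching y values: 1, 18 (2 points).
Total affine count: 20.
Full point count |E(F_19)| = 20 + 1 = 21.
Hasse bound: |21 − (19+1)| = |1| = 1 ≤ 2√19 ≈ 8.7178 ✓.


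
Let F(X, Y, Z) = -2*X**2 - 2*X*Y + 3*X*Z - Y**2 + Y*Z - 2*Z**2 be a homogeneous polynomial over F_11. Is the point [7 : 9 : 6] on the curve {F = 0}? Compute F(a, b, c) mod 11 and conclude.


F(7,9,6) ≡ 1 (mod 11); P is NOT on the curve.

Evaluate F(7, 9, 6) term-by-term (mod 11).
  -2*X**2 ↦ -2·49·1·1 = -98
  -2*X*Y ↦ -2·7·9·1 = -126
  3*X*Z ↦ 3·7·1·6 = 126
  -Y**2 ↦ -1·1·81·1 = -81
  Y*Z ↦ 1·1·9·6 = 54
  -2*Z**2 ↦ -2·1·1·36 = -72
Sum: F(7, 9, 6) = (-98) + (-126) + (126) + (-81) + (54) + (-72) = -197.
Reducing mod 11: -197 ≡ 1 (mod 11).
Since F(a, b, c) ≡ 1 ≠ 0 (mod 11), P does NOT lie on the curve.


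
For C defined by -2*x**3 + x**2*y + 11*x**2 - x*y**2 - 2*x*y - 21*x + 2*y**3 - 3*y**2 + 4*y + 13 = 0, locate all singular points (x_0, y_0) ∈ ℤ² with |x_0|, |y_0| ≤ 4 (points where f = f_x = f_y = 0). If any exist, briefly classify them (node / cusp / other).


Singular points: {(2, 1)}; classification: cusp.

Compute partial derivatives:
  f_x = -6*x**2 + 2*x*y + 22*x - y**2 - 2*y - 21.
  f_y = x**2 - 2*x*y - 2*x + 6*y**2 - 6*y + 4.
Scan x_0 ∈ {−4, ..., 4}. For each x_0, f_y(x_0, y) is a polynomial in y; find its integer roots y ∈ {−4, ..., 4}, then test f_x and f at those candidates.
  x = -4: f_y(-4, y) = 6*y**2 + 2*y + 28; no integer root y with |y| ≤ 4.
  x = -3: f_y(-3, y) = 6*y**2 + 19; no integer root y with |y| ≤ 4.
  x = -2: f_y(-2, y) = 6*y**2 - 2*y + 12; no integer root y with |y| ≤ 4.
  x = -1: f_y(-1, y) = 6*y**2 - 4*y + 7; no integer root y with |y| ≤ 4.
  x = 0: f_y(0, y) = 6*y**2 - 6*y + 4; no integer root y with |y| ≤ 4.
  x = 1: f_y(1, y) = 6*y**2 - 8*y + 3; no integer root y with |y| ≤ 4.
  x = 2: f_y(2, y) = 6*y**2 - 10*y + 4; vanishes at y ∈ {1}. (2, 1): f_x = 0, f = 0 — SINGULAR.
  x = 3: f_y(3, y) = 6*y**2 - 12*y + 7; no integer root y with |y| ≤ 4.
  x = 4: f_y(4, y) = 6*y**2 - 14*y + 12; no integer root y with |y| ≤ 4.
Only singular point on the grid: (2, 1).
Classify: substitute x = 2 + u, y = 1 + v and expand: f = -2*u**3 + u**2*v - u*v**2 + 2*v**3 + v**2.
No constant or linear terms (consistent with a singular point). Quadratic part: v**2. Cubic part: -2*u**3 + u**2*v - u*v**2 + 2*v**3.
The quadratic part v**2 is a perfect square, so there is a single (double) tangent line v = 0, i.e. y = 1. Restricting the cubic part to that line (v = 0) leaves -2*u**3 ≠ 0, so f is not divisible by v and the branch is v² ≈ 2*u**3 to lowest order — this is a cusp.
Classification: cusp.


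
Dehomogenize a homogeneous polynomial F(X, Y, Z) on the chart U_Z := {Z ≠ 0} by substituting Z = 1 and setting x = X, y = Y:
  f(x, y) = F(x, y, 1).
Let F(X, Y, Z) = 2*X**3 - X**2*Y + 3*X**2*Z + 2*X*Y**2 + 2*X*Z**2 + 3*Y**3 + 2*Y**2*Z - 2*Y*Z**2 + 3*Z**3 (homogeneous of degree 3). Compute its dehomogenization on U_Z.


f(x, y) = 2*x**3 - x**2*y + 3*x**2 + 2*x*y**2 + 2*x + 3*y**3 + 2*y**2 - 2*y + 3

On U_Z we set Z = 1. Each monomial c·X^i·Y^j·Z^k in F becomes c·x^i·y^j·1^k = c·x^i·y^j.
Substituting Z = 1: F(X, Y, 1) = 2*x**3 - x**2*y + 3*x**2 + 2*x*y**2 + 2*x + 3*y**3 + 2*y**2 - 2*y + 3.
Note: deg(f) ≤ deg(F) = 3; strict inequality happens when F is divisible by Z (lost terms).


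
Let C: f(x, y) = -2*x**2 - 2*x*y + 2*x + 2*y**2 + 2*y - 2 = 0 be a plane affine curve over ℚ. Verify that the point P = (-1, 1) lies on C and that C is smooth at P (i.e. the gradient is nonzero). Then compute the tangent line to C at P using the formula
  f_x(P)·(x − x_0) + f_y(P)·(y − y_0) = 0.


Tangent line at P: 4*x + 8*y - 4 = 0.

Step 1: f(-1, 1) = 0, so P lies on C.
Step 2: partial derivatives
  f_x(x, y) = -4*x - 2*y + 2, f_y(x, y) = -2*x + 4*y + 2.
  f_x(P) = 4, f_y(P) = 8 (gradient nonzero, so P is smooth).
Step 3: tangent line at P: 4·(x − -1) + 8·(y − 1) = 0.
Expanding: 4*x + 8*y - 4 = 0.


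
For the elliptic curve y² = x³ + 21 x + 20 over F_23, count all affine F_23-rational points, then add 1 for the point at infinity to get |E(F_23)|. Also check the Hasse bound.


Affine points = {(2, 1), (2, 22), (3, 8), (3, 15), (7, 2), (7, 21), (9, 8), (9, 15), (11, 8), (11, 15), (13, 11), (13, 12), (16, 6), (16, 17), (17, 0), (21, 4), (21, 19)}; affine count = 17; |E(F_23)| = 18.

Discriminant check: Δ ∝ 4a³ + 27b² = 4·21³ + 27·20² = 4·9261 + 27·400 ≡ 4 (mod 23). Nonzero ⇒ E is nonsingular.
For each x ∈ F_23, compute rhs = x³ + 21·x + 20 mod 23, then count y ∈ F_23 with y² ≡ rhs.
  x = 0: rhs = 20, matching y values: none (0 points).
  x = 1: rhs = 19, matching y values: none (0 points).
  x = 2: rhs = 1, matching y values: 1, 22 (2 points).
  x = 3: rhs = 18, matching y values: 8, 15 (2 points).
  x = 4: rhs = 7, matching y values: none (0 points).
  x = 5: rhs = 20, matching y values: none (0 points).
  x = 6: rhs = 17, matching y values: none (0 points).
  x = 7: rhs = 4, matching y values: 2, 21 (2 points).
  x = 8: rhs = 10, matching y values: none (0 points).
  x = 9: rhs = 18, matching y values: 8, 15 (2 points).
  x = 10: rhs = 11, matching y values: none (0 points).
  x = 11: rhs = 18, matching y values: 8, 15 (2 points).
  x = 12: rhs = 22, matching y values: none (0 points).
  x = 13: rhs = 6, matching y values: 11, 12 (2 points).
  x = 14: rhs = 22, matching y values: none (0 points).
  x = 15: rhs = 7, matching y values: none (0 points).
  x = 16: rhs = 13, matching y values: 6, 17 (2 points).
  x = 17: rhs = 0, matching y values: 0 (1 points).
  x = 18: rhs = 20, matching y values: none (0 points).
  x = 19: rhs = 10, matching y values: none (0 points).
  x = 20: rhs = 22, matching y values: none (0 points).
  x = 21: rhs = 16, matching y values: 4, 19 (2 points).
  x = 22: rhs = 21, matching y values: none (0 points).
Total affine count: 17.
Full point count |E(F_23)| = 17 + 1 = 18.
Hasse bound: |18 − (23+1)| = |-6| = 6 ≤ 2√23 ≈ 9.5917 ✓.
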